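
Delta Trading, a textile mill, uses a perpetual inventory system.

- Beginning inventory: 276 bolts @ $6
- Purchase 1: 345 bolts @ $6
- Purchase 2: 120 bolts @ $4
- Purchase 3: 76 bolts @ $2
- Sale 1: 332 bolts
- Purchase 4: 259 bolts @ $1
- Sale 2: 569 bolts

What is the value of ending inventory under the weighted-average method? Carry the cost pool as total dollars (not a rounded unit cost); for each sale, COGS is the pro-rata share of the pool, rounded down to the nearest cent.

After Beginning: 276 on hand, pool $1,656.00 (≈ $6.0000 each)
After Purchase 1: 621 on hand, pool $3,726.00 (≈ $6.0000 each)
After Purchase 2: 741 on hand, pool $4,206.00 (≈ $5.6761 each)
After Purchase 3: 817 on hand, pool $4,358.00 (≈ $5.3341 each)
Sale 1, sell 332: 332/817 × $4,358.00 → $1,770.93
After Purchase 4: 744 on hand, pool $2,846.07 (≈ $3.8254 each)
Sale 2, sell 569: 569/744 × $2,846.07 → $2,176.63
Total COGS = $1,770.93 + $2,176.63 = $3,947.56
Ending inventory (cost pool remaining) = $669.44
Check: goods available $4,617.00 = COGS $3,947.56 + ending $669.44

Ending inventory = $669.44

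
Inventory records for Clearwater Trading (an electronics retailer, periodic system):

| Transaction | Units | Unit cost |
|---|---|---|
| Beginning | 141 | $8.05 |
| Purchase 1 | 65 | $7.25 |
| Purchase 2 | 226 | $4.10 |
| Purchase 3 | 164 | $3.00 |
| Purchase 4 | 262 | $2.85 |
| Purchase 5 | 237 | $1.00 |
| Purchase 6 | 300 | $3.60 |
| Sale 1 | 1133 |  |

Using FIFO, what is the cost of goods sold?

Sale 1 (1133) [FIFO — oldest first]: 141 @ $8.05 + 65 @ $7.25 + 226 @ $4.10 + 164 @ $3.00 + 262 @ $2.85 + 237 @ $1.00 + 38 @ $3.60 = $4,145.40
Ending inventory: 262 @ $3.60 = $943.20

COGS = $4,145.40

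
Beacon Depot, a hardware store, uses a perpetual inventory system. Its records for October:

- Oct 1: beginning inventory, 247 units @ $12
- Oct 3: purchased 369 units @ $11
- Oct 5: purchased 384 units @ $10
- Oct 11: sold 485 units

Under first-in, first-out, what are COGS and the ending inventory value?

Oct 11, 485 sold [FIFO — oldest first]: 247 @ $12 + 238 @ $11 = $5,582
Ending inventory: 131 @ $11 + 384 @ $10 = $5,281

COGS = $5,582; ending inventory = $5,281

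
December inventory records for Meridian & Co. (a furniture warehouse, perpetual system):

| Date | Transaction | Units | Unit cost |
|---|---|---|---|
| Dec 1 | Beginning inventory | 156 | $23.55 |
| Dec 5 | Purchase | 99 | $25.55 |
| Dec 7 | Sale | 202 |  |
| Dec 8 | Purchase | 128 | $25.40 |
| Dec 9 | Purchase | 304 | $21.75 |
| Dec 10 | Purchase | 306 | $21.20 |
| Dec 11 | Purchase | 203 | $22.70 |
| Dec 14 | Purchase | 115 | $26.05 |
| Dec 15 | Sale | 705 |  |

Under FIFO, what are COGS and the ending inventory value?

Dec 7, 202 sold [FIFO — oldest first]: 156 @ $23.55 + 46 @ $25.55 = $4,849.10
Dec 15, 705 sold [FIFO — oldest first]: 53 @ $25.55 + 128 @ $25.40 + 304 @ $21.75 + 220 @ $21.20 = $15,881.35
Total COGS = $4,849.10 + $15,881.35 = $20,730.45
Ending inventory: 86 @ $21.20 + 203 @ $22.70 + 115 @ $26.05 = $9,427.05
Check: goods available $30,157.50 = COGS $20,730.45 + ending $9,427.05

COGS = $20,730.45; ending inventory = $9,427.05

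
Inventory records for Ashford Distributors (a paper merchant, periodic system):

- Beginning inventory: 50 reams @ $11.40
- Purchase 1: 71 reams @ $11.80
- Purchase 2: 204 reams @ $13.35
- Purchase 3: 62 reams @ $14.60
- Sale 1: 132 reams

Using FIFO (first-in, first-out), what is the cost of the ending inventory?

Sale 1 (132) [FIFO — oldest first]: 50 @ $11.40 + 71 @ $11.80 + 11 @ $13.35 = $1,554.65
Ending inventory: 193 @ $13.35 + 62 @ $14.60 = $3,481.75
Check: goods available $5,036.40 = COGS $1,554.65 + ending $3,481.75

Ending inventory = $3,481.75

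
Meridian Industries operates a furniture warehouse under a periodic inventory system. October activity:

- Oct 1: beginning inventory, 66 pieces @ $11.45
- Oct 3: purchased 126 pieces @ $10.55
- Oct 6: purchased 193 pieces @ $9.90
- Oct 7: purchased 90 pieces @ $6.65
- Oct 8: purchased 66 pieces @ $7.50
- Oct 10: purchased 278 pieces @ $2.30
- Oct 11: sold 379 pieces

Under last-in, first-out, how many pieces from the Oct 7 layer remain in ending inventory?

Oct 11, 379 sold [LIFO — newest first]: 278 @ $2.30 + 66 @ $7.50 + 35 @ $6.65 = $1,367.15
Ending inventory: 66 @ $11.45 + 126 @ $10.55 + 193 @ $9.90 + 55 @ $6.65 = $4,361.45

55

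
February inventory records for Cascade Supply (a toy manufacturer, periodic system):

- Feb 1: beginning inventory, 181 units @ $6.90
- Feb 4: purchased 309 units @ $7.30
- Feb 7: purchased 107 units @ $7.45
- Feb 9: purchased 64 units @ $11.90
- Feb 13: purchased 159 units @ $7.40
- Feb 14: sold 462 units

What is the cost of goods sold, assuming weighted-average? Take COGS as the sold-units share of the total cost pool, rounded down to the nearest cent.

COGS = $3,515.67

Feb 14, sell 462: 462/820 × $6,239.95 → $3,515.67
Ending inventory (cost pool remaining) = $2,724.28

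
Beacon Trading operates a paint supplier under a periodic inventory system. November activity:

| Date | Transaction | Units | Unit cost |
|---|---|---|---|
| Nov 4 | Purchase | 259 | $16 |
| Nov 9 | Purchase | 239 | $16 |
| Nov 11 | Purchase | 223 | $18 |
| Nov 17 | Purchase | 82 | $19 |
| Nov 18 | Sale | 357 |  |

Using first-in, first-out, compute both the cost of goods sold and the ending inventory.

Nov 18, 357 sold [FIFO — oldest first]: 259 @ $16 + 98 @ $16 = $5,712
Ending inventory: 141 @ $16 + 223 @ $18 + 82 @ $19 = $7,828
Check: goods available $13,540 = COGS $5,712 + ending $7,828

COGS = $5,712; ending inventory = $7,828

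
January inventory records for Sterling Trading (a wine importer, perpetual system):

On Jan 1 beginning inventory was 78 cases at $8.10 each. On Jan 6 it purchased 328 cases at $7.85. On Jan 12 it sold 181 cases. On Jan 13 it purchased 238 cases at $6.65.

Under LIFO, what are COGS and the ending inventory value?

COGS = $1,420.85; ending inventory = $3,368.45

Jan 12, 181 sold [LIFO — newest first]: 181 @ $7.85 = $1,420.85
Ending inventory: 78 @ $8.10 + 147 @ $7.85 + 238 @ $6.65 = $3,368.45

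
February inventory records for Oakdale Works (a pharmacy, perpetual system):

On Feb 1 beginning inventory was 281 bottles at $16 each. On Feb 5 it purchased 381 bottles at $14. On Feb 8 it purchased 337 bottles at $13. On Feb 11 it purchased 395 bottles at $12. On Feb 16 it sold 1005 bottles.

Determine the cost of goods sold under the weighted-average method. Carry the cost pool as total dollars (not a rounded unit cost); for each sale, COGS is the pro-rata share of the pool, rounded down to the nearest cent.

COGS = $13,662.66

After Feb 1: 281 on hand, pool $4,496.00 (≈ $16.0000 each)
After Feb 5: 662 on hand, pool $9,830.00 (≈ $14.8489 each)
After Feb 8: 999 on hand, pool $14,211.00 (≈ $14.2252 each)
After Feb 11: 1394 on hand, pool $18,951.00 (≈ $13.5947 each)
Feb 16, sell 1005: 1005/1394 × $18,951.00 → $13,662.66
Ending inventory (cost pool remaining) = $5,288.34
Check: goods available $18,951.00 = COGS $13,662.66 + ending $5,288.34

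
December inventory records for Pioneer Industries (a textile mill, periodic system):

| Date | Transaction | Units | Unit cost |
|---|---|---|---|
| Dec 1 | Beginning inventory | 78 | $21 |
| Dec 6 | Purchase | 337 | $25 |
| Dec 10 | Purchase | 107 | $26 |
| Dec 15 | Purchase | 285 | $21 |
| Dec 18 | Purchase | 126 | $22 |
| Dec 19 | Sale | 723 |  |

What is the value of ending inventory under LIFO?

Dec 19, 723 sold [LIFO — newest first]: 126 @ $22 + 285 @ $21 + 107 @ $26 + 205 @ $25 = $16,664
Ending inventory: 78 @ $21 + 132 @ $25 = $4,938

Ending inventory = $4,938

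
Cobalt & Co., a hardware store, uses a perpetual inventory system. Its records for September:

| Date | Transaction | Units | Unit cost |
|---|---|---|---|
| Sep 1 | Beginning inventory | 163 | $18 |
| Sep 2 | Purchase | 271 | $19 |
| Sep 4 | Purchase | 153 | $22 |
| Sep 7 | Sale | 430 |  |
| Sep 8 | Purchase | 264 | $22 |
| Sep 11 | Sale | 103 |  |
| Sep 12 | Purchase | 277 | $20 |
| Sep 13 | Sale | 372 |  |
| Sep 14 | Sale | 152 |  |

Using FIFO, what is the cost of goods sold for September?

Sep 7, 430 sold [FIFO — oldest first]: 163 @ $18 + 267 @ $19 = $8,007
Sep 11, 103 sold [FIFO — oldest first]: 4 @ $19 + 99 @ $22 = $2,254
Sep 13, 372 sold [FIFO — oldest first]: 54 @ $22 + 264 @ $22 + 54 @ $20 = $8,076
Sep 14, 152 sold [FIFO — oldest first]: 152 @ $20 = $3,040
Total COGS = $8,007 + $2,254 + $8,076 + $3,040 = $21,377
Ending inventory: 71 @ $20 = $1,420

COGS = $21,377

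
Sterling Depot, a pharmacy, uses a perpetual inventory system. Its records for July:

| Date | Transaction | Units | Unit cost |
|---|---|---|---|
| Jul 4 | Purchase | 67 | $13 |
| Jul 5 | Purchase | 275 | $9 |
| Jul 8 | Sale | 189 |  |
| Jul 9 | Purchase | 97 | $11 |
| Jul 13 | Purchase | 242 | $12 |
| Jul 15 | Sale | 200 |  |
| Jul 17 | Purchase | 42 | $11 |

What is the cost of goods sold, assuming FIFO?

Jul 8, 189 sold [FIFO — oldest first]: 67 @ $13 + 122 @ $9 = $1,969
Jul 15, 200 sold [FIFO — oldest first]: 153 @ $9 + 47 @ $11 = $1,894
Total COGS = $1,969 + $1,894 = $3,863
Ending inventory: 50 @ $11 + 242 @ $12 + 42 @ $11 = $3,916

COGS = $3,863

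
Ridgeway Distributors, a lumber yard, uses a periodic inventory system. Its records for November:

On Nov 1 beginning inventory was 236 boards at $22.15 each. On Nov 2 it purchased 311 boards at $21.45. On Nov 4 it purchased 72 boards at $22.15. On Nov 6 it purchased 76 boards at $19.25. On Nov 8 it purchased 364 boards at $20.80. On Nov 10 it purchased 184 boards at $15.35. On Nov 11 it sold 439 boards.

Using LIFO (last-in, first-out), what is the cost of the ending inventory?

Nov 11, 439 sold [LIFO — newest first]: 184 @ $15.35 + 255 @ $20.80 = $8,128.40
Ending inventory: 236 @ $22.15 + 311 @ $21.45 + 72 @ $22.15 + 76 @ $19.25 + 109 @ $20.80 = $17,223.35

Ending inventory = $17,223.35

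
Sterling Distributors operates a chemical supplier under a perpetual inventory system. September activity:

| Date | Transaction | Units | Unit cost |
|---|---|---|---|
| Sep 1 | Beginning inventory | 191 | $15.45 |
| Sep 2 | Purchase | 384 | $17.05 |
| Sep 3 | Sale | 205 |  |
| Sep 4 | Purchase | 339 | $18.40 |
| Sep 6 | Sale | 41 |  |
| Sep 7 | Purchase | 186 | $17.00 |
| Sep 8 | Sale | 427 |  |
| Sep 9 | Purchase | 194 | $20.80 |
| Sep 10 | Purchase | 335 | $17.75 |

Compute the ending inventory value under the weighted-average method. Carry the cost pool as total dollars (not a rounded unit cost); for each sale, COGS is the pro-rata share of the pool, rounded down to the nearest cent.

After Sep 1: 191 on hand, pool $2,950.95 (≈ $15.4500 each)
After Sep 2: 575 on hand, pool $9,498.15 (≈ $16.5185 each)
Sep 3, sell 205: 205/575 × $9,498.15 → $3,386.29
After Sep 4: 709 on hand, pool $12,349.46 (≈ $17.4181 each)
Sep 6, sell 41: 41/709 × $12,349.46 → $714.14
After Sep 7: 854 on hand, pool $14,797.32 (≈ $17.3271 each)
Sep 8, sell 427: 427/854 × $14,797.32 → $7,398.66
After Sep 9: 621 on hand, pool $11,433.86 (≈ $18.4120 each)
After Sep 10: 956 on hand, pool $17,380.11 (≈ $18.1800 each)
Total COGS = $3,386.29 + $714.14 + $7,398.66 = $11,499.09
Ending inventory (cost pool remaining) = $17,380.11
Check: goods available $28,879.20 = COGS $11,499.09 + ending $17,380.11

Ending inventory = $17,380.11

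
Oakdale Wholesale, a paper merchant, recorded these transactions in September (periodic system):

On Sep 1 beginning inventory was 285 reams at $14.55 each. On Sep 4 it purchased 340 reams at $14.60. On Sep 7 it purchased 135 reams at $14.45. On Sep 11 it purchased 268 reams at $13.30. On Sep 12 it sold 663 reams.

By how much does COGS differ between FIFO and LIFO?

FIFO COGS: 285 @ $14.55 + 340 @ $14.60 + 38 @ $14.45 = $9,659.85
LIFO COGS: 268 @ $13.30 + 135 @ $14.45 + 260 @ $14.60 = $9,311.15
Difference = |$9,659.85 − $9,311.15| = $348.70

$348.70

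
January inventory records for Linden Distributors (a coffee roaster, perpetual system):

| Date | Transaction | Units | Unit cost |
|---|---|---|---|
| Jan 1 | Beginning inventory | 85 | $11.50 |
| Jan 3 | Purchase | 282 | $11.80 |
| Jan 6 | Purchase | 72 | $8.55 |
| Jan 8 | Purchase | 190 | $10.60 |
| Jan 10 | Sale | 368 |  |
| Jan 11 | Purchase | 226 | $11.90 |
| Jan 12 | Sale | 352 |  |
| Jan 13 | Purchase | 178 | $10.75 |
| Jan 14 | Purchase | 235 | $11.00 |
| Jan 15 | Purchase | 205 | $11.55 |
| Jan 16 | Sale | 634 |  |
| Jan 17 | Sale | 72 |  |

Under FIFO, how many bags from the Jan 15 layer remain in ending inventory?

47

Jan 10, 368 sold [FIFO — oldest first]: 85 @ $11.50 + 282 @ $11.80 + 1 @ $8.55 = $4,313.65
Jan 12, 352 sold [FIFO — oldest first]: 71 @ $8.55 + 190 @ $10.60 + 91 @ $11.90 = $3,703.95
Jan 16, 634 sold [FIFO — oldest first]: 135 @ $11.90 + 178 @ $10.75 + 235 @ $11.00 + 86 @ $11.55 = $7,098.30
Jan 17, 72 sold [FIFO — oldest first]: 72 @ $11.55 = $831.60
Total COGS = $4,313.65 + $3,703.95 + $7,098.30 + $831.60 = $15,947.50
Ending inventory: 47 @ $11.55 = $542.85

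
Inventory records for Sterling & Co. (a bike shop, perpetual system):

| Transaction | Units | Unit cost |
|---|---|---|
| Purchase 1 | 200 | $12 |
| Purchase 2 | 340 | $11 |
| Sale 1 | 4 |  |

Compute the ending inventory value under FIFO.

Sale 1 (4) [FIFO — oldest first]: 4 @ $12 = $48
Ending inventory: 196 @ $12 + 340 @ $11 = $6,092

Ending inventory = $6,092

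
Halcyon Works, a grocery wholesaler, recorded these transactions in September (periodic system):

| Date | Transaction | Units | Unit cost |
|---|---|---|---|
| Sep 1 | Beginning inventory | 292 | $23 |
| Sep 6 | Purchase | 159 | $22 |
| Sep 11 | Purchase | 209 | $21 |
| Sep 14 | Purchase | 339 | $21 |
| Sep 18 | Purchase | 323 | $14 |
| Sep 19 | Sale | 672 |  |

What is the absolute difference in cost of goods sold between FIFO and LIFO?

FIFO COGS: 292 @ $23 + 159 @ $22 + 209 @ $21 + 12 @ $21 = $14,855
LIFO COGS: 323 @ $14 + 339 @ $21 + 10 @ $21 = $11,851
Difference = |$14,855 − $11,851| = $3,004

$3,004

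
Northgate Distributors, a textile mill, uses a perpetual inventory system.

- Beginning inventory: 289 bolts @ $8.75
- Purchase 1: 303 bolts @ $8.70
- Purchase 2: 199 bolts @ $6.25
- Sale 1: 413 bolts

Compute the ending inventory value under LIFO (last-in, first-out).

Sale 1 (413) [LIFO — newest first]: 199 @ $6.25 + 214 @ $8.70 = $3,105.55
Ending inventory: 289 @ $8.75 + 89 @ $8.70 = $3,303.05

Ending inventory = $3,303.05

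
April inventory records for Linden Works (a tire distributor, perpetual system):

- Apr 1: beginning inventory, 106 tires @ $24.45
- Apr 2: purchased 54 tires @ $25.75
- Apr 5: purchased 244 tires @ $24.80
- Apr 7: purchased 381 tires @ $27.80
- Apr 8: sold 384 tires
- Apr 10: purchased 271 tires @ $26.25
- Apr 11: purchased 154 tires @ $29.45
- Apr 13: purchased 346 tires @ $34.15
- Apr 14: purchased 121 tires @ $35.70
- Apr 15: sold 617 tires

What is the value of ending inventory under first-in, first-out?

Apr 8, 384 sold [FIFO — oldest first]: 106 @ $24.45 + 54 @ $25.75 + 224 @ $24.80 = $9,537.40
Apr 15, 617 sold [FIFO — oldest first]: 20 @ $24.80 + 381 @ $27.80 + 216 @ $26.25 = $16,757.80
Total COGS = $9,537.40 + $16,757.80 = $26,295.20
Ending inventory: 55 @ $26.25 + 154 @ $29.45 + 346 @ $34.15 + 121 @ $35.70 = $22,114.65

Ending inventory = $22,114.65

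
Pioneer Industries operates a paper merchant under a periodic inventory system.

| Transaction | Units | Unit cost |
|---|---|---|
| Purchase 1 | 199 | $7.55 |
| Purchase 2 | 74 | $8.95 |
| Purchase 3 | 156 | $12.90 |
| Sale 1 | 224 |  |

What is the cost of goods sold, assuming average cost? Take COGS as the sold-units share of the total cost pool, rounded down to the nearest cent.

Sale 1, sell 224: 224/429 × $4,177.15 → $2,181.07
Ending inventory (cost pool remaining) = $1,996.08

COGS = $2,181.07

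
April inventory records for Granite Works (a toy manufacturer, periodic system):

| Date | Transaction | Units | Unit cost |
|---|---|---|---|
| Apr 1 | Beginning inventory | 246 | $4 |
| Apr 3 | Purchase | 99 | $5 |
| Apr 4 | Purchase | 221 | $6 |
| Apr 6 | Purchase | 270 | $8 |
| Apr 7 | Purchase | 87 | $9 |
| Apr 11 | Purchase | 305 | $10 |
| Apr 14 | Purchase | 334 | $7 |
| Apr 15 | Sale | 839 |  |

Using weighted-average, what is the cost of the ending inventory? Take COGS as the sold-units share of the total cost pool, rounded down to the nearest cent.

Ending inventory = $5,154.50

Apr 15, sell 839: 839/1562 × $11,136.00 → $5,981.50
Ending inventory (cost pool remaining) = $5,154.50
Check: goods available $11,136.00 = COGS $5,981.50 + ending $5,154.50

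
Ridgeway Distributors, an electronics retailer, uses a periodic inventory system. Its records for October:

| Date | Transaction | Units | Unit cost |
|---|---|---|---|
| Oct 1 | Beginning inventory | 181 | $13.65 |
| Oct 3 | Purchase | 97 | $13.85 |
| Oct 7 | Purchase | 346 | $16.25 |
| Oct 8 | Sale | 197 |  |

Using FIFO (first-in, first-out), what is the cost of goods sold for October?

Oct 8, 197 sold [FIFO — oldest first]: 181 @ $13.65 + 16 @ $13.85 = $2,692.25
Ending inventory: 81 @ $13.85 + 346 @ $16.25 = $6,744.35

COGS = $2,692.25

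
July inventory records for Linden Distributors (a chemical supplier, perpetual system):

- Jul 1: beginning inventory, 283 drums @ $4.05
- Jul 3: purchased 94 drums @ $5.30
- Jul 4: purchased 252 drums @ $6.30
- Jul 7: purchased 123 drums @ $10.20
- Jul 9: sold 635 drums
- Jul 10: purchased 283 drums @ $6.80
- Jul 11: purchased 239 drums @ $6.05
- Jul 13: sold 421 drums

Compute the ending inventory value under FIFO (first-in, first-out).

Jul 9, 635 sold [FIFO — oldest first]: 283 @ $4.05 + 94 @ $5.30 + 252 @ $6.30 + 6 @ $10.20 = $3,293.15
Jul 13, 421 sold [FIFO — oldest first]: 117 @ $10.20 + 283 @ $6.80 + 21 @ $6.05 = $3,244.85
Total COGS = $3,293.15 + $3,244.85 = $6,538.00
Ending inventory: 218 @ $6.05 = $1,318.90

Ending inventory = $1,318.90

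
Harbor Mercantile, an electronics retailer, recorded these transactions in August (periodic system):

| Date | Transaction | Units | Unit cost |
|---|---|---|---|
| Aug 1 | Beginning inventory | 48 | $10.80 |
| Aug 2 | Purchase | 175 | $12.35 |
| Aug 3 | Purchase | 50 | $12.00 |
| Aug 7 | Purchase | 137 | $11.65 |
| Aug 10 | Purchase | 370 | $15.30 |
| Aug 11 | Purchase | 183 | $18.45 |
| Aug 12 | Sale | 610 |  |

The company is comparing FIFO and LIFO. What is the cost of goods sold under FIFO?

COGS = $7,935.70

FIFO COGS: 48 @ $10.80 + 175 @ $12.35 + 50 @ $12.00 + 137 @ $11.65 + 200 @ $15.30 = $7,935.70
LIFO COGS: 183 @ $18.45 + 370 @ $15.30 + 57 @ $11.65 = $9,701.40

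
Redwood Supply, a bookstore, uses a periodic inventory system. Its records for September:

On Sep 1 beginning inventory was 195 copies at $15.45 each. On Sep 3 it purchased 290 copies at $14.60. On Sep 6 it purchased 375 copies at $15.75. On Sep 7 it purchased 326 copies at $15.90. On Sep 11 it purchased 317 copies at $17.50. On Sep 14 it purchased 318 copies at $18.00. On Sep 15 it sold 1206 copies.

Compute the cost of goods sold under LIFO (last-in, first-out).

COGS = $20,313.65

Sep 15, 1206 sold [LIFO — newest first]: 318 @ $18.00 + 317 @ $17.50 + 326 @ $15.90 + 245 @ $15.75 = $20,313.65
Ending inventory: 195 @ $15.45 + 290 @ $14.60 + 130 @ $15.75 = $9,294.25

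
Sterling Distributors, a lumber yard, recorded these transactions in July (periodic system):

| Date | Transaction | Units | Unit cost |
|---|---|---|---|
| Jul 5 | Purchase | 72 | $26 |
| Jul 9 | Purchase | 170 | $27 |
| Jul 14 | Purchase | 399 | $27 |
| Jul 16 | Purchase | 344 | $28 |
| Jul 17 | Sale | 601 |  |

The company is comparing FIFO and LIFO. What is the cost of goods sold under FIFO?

FIFO COGS: 72 @ $26 + 170 @ $27 + 359 @ $27 = $16,155
LIFO COGS: 344 @ $28 + 257 @ $27 = $16,571

COGS = $16,155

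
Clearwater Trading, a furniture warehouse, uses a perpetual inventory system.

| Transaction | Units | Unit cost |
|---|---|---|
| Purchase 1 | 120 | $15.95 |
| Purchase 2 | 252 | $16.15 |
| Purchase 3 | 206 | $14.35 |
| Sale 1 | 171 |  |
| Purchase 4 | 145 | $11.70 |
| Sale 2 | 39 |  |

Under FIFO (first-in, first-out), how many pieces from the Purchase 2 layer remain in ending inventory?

162

Sale 1 (171) [FIFO — oldest first]: 120 @ $15.95 + 51 @ $16.15 = $2,737.65
Sale 2 (39) [FIFO — oldest first]: 39 @ $16.15 = $629.85
Total COGS = $2,737.65 + $629.85 = $3,367.50
Ending inventory: 162 @ $16.15 + 206 @ $14.35 + 145 @ $11.70 = $7,268.90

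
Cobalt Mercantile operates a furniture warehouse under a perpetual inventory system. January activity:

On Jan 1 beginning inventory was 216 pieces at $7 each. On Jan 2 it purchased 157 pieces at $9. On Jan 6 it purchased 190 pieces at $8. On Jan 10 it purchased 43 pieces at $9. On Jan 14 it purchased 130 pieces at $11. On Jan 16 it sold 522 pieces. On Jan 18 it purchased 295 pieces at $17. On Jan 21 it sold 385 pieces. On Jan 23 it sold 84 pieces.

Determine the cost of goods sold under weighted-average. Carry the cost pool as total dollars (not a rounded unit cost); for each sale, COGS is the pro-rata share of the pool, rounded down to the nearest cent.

After Jan 1: 216 on hand, pool $1,512.00 (≈ $7.0000 each)
After Jan 2: 373 on hand, pool $2,925.00 (≈ $7.8418 each)
After Jan 6: 563 on hand, pool $4,445.00 (≈ $7.8952 each)
After Jan 10: 606 on hand, pool $4,832.00 (≈ $7.9736 each)
After Jan 14: 736 on hand, pool $6,262.00 (≈ $8.5082 each)
Jan 16, sell 522: 522/736 × $6,262.00 → $4,441.25
After Jan 18: 509 on hand, pool $6,835.75 (≈ $13.4298 each)
Jan 21, sell 385: 385/509 × $6,835.75 → $5,170.45
Jan 23, sell 84: 84/124 × $1,665.30 → $1,128.10
Total COGS = $4,441.25 + $5,170.45 + $1,128.10 = $10,739.80
Ending inventory (cost pool remaining) = $537.20

COGS = $10,739.80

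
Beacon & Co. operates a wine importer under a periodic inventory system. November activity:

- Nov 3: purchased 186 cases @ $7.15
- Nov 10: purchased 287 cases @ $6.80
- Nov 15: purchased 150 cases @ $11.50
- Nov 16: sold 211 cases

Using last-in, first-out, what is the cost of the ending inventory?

Ending inventory = $2,866.70

Nov 16, 211 sold [LIFO — newest first]: 150 @ $11.50 + 61 @ $6.80 = $2,139.80
Ending inventory: 186 @ $7.15 + 226 @ $6.80 = $2,866.70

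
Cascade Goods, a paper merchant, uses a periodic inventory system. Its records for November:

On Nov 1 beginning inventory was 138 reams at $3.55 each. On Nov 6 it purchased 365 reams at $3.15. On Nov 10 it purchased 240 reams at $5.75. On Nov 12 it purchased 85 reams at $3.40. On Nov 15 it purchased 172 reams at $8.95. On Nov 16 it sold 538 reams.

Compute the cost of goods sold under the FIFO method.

Nov 16, 538 sold [FIFO — oldest first]: 138 @ $3.55 + 365 @ $3.15 + 35 @ $5.75 = $1,840.90
Ending inventory: 205 @ $5.75 + 85 @ $3.40 + 172 @ $8.95 = $3,007.15

COGS = $1,840.90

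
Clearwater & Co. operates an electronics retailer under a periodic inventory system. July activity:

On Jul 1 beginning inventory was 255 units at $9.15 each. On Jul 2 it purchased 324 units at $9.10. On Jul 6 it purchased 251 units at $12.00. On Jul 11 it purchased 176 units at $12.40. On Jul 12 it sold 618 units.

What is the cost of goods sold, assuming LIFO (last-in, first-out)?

Jul 12, 618 sold [LIFO — newest first]: 176 @ $12.40 + 251 @ $12.00 + 191 @ $9.10 = $6,932.50
Ending inventory: 255 @ $9.15 + 133 @ $9.10 = $3,543.55
Check: goods available $10,476.05 = COGS $6,932.50 + ending $3,543.55

COGS = $6,932.50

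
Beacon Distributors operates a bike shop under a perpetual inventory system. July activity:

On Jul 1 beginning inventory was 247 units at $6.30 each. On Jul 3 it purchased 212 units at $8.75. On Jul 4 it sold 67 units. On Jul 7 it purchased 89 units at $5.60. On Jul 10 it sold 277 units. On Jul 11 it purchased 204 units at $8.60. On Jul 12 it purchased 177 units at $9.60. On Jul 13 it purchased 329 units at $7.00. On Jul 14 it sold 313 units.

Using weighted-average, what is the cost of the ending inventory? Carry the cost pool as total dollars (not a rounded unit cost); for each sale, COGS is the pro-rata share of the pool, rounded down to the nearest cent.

After Jul 1: 247 on hand, pool $1,556.10 (≈ $6.3000 each)
After Jul 3: 459 on hand, pool $3,411.10 (≈ $7.4316 each)
Jul 4, sell 67: 67/459 × $3,411.10 → $497.91
After Jul 7: 481 on hand, pool $3,411.59 (≈ $7.0927 each)
Jul 10, sell 277: 277/481 × $3,411.59 → $1,964.67
After Jul 11: 408 on hand, pool $3,201.32 (≈ $7.8464 each)
After Jul 12: 585 on hand, pool $4,900.52 (≈ $8.3770 each)
After Jul 13: 914 on hand, pool $7,203.52 (≈ $7.8813 each)
Jul 14, sell 313: 313/914 × $7,203.52 → $2,466.85
Total COGS = $497.91 + $1,964.67 + $2,466.85 = $4,929.43
Ending inventory (cost pool remaining) = $4,736.67

Ending inventory = $4,736.67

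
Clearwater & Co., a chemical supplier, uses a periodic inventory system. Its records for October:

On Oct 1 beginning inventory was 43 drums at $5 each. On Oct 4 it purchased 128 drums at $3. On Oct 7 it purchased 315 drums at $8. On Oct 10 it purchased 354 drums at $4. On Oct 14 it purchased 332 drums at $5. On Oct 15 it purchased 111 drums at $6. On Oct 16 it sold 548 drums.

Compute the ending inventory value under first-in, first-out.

Ending inventory = $3,494

Oct 16, 548 sold [FIFO — oldest first]: 43 @ $5 + 128 @ $3 + 315 @ $8 + 62 @ $4 = $3,367
Ending inventory: 292 @ $4 + 332 @ $5 + 111 @ $6 = $3,494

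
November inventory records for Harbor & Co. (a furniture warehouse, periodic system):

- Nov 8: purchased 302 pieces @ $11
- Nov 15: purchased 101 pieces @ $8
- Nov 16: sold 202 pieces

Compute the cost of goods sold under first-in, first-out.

Nov 16, 202 sold [FIFO — oldest first]: 202 @ $11 = $2,222
Ending inventory: 100 @ $11 + 101 @ $8 = $1,908

COGS = $2,222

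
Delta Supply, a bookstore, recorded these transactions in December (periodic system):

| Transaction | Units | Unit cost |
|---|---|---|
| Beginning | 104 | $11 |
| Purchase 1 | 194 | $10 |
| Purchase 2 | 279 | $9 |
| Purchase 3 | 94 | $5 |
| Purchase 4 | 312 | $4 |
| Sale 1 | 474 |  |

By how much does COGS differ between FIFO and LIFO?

FIFO COGS: 104 @ $11 + 194 @ $10 + 176 @ $9 = $4,668
LIFO COGS: 312 @ $4 + 94 @ $5 + 68 @ $9 = $2,330
Difference = |$4,668 − $2,330| = $2,338

$2,338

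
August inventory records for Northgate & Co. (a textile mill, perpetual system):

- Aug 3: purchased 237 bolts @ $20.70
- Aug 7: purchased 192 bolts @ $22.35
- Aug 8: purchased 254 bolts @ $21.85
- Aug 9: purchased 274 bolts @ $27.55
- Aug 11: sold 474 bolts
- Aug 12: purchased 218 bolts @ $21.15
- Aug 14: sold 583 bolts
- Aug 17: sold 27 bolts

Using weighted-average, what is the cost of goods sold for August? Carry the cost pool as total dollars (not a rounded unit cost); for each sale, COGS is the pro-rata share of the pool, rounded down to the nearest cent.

COGS = $24,847.10

After Aug 3: 237 on hand, pool $4,905.90 (≈ $20.7000 each)
After Aug 7: 429 on hand, pool $9,197.10 (≈ $21.4385 each)
After Aug 8: 683 on hand, pool $14,747.00 (≈ $21.5915 each)
After Aug 9: 957 on hand, pool $22,295.70 (≈ $23.2975 each)
Aug 11, sell 474: 474/957 × $22,295.70 → $11,043.01
After Aug 12: 701 on hand, pool $15,863.39 (≈ $22.6297 each)
Aug 14, sell 583: 583/701 × $15,863.39 → $13,193.09
Aug 17, sell 27: 27/118 × $2,670.30 → $611.00
Total COGS = $11,043.01 + $13,193.09 + $611.00 = $24,847.10
Ending inventory (cost pool remaining) = $2,059.30
Check: goods available $26,906.40 = COGS $24,847.10 + ending $2,059.30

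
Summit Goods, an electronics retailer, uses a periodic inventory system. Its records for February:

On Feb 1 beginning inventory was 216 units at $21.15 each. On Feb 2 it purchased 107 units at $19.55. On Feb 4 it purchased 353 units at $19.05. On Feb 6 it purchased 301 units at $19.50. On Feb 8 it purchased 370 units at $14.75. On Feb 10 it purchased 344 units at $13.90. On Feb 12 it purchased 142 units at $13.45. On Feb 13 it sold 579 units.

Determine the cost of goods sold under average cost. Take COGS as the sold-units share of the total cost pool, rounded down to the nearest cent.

Feb 13, sell 579: 579/1833 × $31,403.40 → $9,919.56
Ending inventory (cost pool remaining) = $21,483.84

COGS = $9,919.56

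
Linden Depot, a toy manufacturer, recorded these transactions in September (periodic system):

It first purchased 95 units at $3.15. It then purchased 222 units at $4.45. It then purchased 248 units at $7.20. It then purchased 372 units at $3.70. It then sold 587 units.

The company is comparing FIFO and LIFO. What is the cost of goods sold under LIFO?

FIFO COGS: 95 @ $3.15 + 222 @ $4.45 + 248 @ $7.20 + 22 @ $3.70 = $3,154.15
LIFO COGS: 372 @ $3.70 + 215 @ $7.20 = $2,924.40

COGS = $2,924.40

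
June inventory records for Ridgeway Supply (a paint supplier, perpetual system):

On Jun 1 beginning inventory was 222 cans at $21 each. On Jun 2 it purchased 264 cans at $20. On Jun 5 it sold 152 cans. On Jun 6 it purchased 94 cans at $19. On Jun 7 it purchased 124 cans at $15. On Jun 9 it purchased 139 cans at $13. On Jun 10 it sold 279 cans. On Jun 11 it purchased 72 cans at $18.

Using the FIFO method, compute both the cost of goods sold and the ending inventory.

Jun 5, 152 sold [FIFO — oldest first]: 152 @ $21 = $3,192
Jun 10, 279 sold [FIFO — oldest first]: 70 @ $21 + 209 @ $20 = $5,650
Total COGS = $3,192 + $5,650 = $8,842
Ending inventory: 55 @ $20 + 94 @ $19 + 124 @ $15 + 139 @ $13 + 72 @ $18 = $7,849

COGS = $8,842; ending inventory = $7,849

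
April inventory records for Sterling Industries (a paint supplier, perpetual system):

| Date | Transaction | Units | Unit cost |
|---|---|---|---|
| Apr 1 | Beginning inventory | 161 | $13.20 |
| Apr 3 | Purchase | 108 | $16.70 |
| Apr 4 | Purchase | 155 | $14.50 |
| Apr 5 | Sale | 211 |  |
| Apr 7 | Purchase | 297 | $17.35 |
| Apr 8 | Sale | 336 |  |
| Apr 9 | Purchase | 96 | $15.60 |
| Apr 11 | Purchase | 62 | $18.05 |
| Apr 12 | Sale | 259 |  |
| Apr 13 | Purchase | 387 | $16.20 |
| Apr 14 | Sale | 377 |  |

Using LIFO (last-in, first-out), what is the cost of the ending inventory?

Ending inventory = $1,125.60

Apr 5, 211 sold [LIFO — newest first]: 155 @ $14.50 + 56 @ $16.70 = $3,182.70
Apr 8, 336 sold [LIFO — newest first]: 297 @ $17.35 + 39 @ $16.70 = $5,804.25
Apr 12, 259 sold [LIFO — newest first]: 62 @ $18.05 + 96 @ $15.60 + 13 @ $16.70 + 88 @ $13.20 = $3,995.40
Apr 14, 377 sold [LIFO — newest first]: 377 @ $16.20 = $6,107.40
Total COGS = $3,182.70 + $5,804.25 + $3,995.40 + $6,107.40 = $19,089.75
Ending inventory: 73 @ $13.20 + 10 @ $16.20 = $1,125.60
Check: goods available $20,215.35 = COGS $19,089.75 + ending $1,125.60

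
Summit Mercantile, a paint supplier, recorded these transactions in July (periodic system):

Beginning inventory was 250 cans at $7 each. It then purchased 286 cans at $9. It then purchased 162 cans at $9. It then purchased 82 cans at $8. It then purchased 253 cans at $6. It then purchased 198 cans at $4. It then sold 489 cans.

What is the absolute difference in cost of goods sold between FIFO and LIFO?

$1,287

FIFO COGS: 250 @ $7 + 239 @ $9 = $3,901
LIFO COGS: 198 @ $4 + 253 @ $6 + 38 @ $8 = $2,614
Difference = |$3,901 − $2,614| = $1,287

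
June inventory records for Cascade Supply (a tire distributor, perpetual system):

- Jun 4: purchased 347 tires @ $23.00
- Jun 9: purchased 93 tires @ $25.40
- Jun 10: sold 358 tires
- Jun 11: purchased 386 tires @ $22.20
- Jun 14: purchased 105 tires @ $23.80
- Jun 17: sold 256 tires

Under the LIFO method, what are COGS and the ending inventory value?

Jun 10, 358 sold [LIFO — newest first]: 93 @ $25.40 + 265 @ $23.00 = $8,457.20
Jun 17, 256 sold [LIFO — newest first]: 105 @ $23.80 + 151 @ $22.20 = $5,851.20
Total COGS = $8,457.20 + $5,851.20 = $14,308.40
Ending inventory: 82 @ $23.00 + 235 @ $22.20 = $7,103.00

COGS = $14,308.40; ending inventory = $7,103.00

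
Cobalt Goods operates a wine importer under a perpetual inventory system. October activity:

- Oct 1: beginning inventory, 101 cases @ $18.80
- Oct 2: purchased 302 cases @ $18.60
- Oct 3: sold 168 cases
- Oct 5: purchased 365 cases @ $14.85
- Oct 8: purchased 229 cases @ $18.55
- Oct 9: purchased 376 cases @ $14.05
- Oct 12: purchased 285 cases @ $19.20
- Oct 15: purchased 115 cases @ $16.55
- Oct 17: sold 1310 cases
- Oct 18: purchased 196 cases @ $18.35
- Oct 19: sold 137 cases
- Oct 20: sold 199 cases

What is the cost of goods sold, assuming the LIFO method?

COGS = $30,535.65

Oct 3, 168 sold [LIFO — newest first]: 168 @ $18.60 = $3,124.80
Oct 17, 1310 sold [LIFO — newest first]: 115 @ $16.55 + 285 @ $19.20 + 376 @ $14.05 + 229 @ $18.55 + 305 @ $14.85 = $21,435.25
Oct 19, 137 sold [LIFO — newest first]: 137 @ $18.35 = $2,513.95
Oct 20, 199 sold [LIFO — newest first]: 59 @ $18.35 + 60 @ $14.85 + 80 @ $18.60 = $3,461.65
Total COGS = $3,124.80 + $21,435.25 + $2,513.95 + $3,461.65 = $30,535.65
Ending inventory: 101 @ $18.80 + 54 @ $18.60 = $2,903.20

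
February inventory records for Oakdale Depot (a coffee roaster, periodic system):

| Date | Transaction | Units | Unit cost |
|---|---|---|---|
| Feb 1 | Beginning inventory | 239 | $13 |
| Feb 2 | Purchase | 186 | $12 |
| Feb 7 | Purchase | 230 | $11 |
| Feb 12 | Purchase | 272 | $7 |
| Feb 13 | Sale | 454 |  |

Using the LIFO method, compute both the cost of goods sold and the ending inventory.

COGS = $3,906; ending inventory = $5,867

Feb 13, 454 sold [LIFO — newest first]: 272 @ $7 + 182 @ $11 = $3,906
Ending inventory: 239 @ $13 + 186 @ $12 + 48 @ $11 = $5,867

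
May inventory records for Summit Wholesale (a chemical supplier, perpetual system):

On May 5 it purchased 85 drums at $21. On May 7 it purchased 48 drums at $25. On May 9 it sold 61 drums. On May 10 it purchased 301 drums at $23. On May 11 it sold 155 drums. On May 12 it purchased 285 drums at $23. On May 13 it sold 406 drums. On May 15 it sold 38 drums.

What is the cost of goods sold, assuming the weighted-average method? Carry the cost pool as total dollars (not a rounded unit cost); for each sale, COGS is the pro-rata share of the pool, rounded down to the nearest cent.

COGS = $15,108.74

After May 5: 85 on hand, pool $1,785.00 (≈ $21.0000 each)
After May 7: 133 on hand, pool $2,985.00 (≈ $22.4436 each)
May 9, sell 61: 61/133 × $2,985.00 → $1,369.06
After May 10: 373 on hand, pool $8,538.94 (≈ $22.8926 each)
May 11, sell 155: 155/373 × $8,538.94 → $3,548.35
After May 12: 503 on hand, pool $11,545.59 (≈ $22.9535 each)
May 13, sell 406: 406/503 × $11,545.59 → $9,319.10
May 15, sell 38: 38/97 × $2,226.49 → $872.23
Total COGS = $1,369.06 + $3,548.35 + $9,319.10 + $872.23 = $15,108.74
Ending inventory (cost pool remaining) = $1,354.26
Check: goods available $16,463.00 = COGS $15,108.74 + ending $1,354.26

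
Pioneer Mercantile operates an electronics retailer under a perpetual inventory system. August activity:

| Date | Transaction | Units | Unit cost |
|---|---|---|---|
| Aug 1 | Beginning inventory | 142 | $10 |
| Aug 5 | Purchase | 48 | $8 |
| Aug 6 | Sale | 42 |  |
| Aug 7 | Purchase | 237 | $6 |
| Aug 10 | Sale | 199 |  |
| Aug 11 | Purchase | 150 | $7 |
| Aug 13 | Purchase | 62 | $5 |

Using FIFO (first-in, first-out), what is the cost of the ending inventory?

Ending inventory = $2,476

Aug 6, 42 sold [FIFO — oldest first]: 42 @ $10 = $420
Aug 10, 199 sold [FIFO — oldest first]: 100 @ $10 + 48 @ $8 + 51 @ $6 = $1,690
Total COGS = $420 + $1,690 = $2,110
Ending inventory: 186 @ $6 + 150 @ $7 + 62 @ $5 = $2,476
Check: goods available $4,586 = COGS $2,110 + ending $2,476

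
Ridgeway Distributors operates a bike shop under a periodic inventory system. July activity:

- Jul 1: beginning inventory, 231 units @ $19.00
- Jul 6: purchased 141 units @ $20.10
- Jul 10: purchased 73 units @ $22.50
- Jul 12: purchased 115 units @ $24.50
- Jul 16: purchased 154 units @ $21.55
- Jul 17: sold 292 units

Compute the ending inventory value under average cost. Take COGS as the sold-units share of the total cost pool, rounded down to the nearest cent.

Ending inventory = $8,866.62

Jul 17, sell 292: 292/714 × $15,001.80 → $6,135.18
Ending inventory (cost pool remaining) = $8,866.62
Check: goods available $15,001.80 = COGS $6,135.18 + ending $8,866.62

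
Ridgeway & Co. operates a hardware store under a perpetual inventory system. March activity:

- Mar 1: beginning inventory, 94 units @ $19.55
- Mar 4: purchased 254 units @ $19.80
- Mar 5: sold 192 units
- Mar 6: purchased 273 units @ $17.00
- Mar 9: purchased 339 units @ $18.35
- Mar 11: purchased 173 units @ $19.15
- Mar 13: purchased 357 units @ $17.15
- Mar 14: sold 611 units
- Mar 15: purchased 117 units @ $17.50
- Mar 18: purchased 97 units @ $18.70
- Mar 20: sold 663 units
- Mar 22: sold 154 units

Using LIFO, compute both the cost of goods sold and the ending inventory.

Mar 5, 192 sold [LIFO — newest first]: 192 @ $19.80 = $3,801.60
Mar 14, 611 sold [LIFO — newest first]: 357 @ $17.15 + 173 @ $19.15 + 81 @ $18.35 = $10,921.85
Mar 20, 663 sold [LIFO — newest first]: 97 @ $18.70 + 117 @ $17.50 + 258 @ $18.35 + 191 @ $17.00 = $11,842.70
Mar 22, 154 sold [LIFO — newest first]: 82 @ $17.00 + 62 @ $19.80 + 10 @ $19.55 = $2,817.10
Total COGS = $3,801.60 + $10,921.85 + $11,842.70 + $2,817.10 = $29,383.25
Ending inventory: 84 @ $19.55 = $1,642.20
Check: goods available $31,025.45 = COGS $29,383.25 + ending $1,642.20

COGS = $29,383.25; ending inventory = $1,642.20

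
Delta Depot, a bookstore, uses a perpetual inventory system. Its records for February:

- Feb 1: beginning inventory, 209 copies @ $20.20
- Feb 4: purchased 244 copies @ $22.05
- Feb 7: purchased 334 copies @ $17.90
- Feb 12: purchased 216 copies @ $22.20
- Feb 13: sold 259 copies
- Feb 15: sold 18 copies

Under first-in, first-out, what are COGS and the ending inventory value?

COGS = $5,721.20; ending inventory = $14,654.60

Feb 13, 259 sold [FIFO — oldest first]: 209 @ $20.20 + 50 @ $22.05 = $5,324.30
Feb 15, 18 sold [FIFO — oldest first]: 18 @ $22.05 = $396.90
Total COGS = $5,324.30 + $396.90 = $5,721.20
Ending inventory: 176 @ $22.05 + 334 @ $17.90 + 216 @ $22.20 = $14,654.60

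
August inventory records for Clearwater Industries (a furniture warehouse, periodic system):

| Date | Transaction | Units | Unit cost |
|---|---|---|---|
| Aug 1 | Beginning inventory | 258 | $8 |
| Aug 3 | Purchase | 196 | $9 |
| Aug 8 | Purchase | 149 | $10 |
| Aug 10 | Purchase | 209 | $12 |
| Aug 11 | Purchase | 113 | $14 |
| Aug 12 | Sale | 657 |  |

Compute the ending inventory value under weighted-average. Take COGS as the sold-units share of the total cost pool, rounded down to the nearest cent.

Aug 12, sell 657: 657/925 × $9,408.00 → $6,682.22
Ending inventory (cost pool remaining) = $2,725.78

Ending inventory = $2,725.78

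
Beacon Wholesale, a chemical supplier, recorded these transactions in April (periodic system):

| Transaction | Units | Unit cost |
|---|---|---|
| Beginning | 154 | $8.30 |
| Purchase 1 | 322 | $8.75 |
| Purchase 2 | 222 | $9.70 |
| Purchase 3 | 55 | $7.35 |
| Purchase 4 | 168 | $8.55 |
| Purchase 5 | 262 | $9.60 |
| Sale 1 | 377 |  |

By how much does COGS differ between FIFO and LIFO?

FIFO COGS: 154 @ $8.30 + 223 @ $8.75 = $3,229.45
LIFO COGS: 262 @ $9.60 + 115 @ $8.55 = $3,498.45
Difference = |$3,229.45 − $3,498.45| = $269.00

$269.00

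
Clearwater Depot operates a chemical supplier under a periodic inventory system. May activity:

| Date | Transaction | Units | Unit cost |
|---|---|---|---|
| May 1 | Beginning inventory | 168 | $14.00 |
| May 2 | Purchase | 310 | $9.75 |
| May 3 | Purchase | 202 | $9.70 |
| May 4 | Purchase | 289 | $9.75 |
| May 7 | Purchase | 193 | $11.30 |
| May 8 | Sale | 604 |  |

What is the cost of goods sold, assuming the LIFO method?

May 8, 604 sold [LIFO — newest first]: 193 @ $11.30 + 289 @ $9.75 + 122 @ $9.70 = $6,182.05
Ending inventory: 168 @ $14.00 + 310 @ $9.75 + 80 @ $9.70 = $6,150.50

COGS = $6,182.05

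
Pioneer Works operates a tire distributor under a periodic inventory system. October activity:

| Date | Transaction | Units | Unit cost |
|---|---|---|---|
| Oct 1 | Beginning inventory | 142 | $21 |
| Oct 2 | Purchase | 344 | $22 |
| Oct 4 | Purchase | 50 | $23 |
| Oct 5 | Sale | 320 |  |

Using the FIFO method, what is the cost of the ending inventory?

Oct 5, 320 sold [FIFO — oldest first]: 142 @ $21 + 178 @ $22 = $6,898
Ending inventory: 166 @ $22 + 50 @ $23 = $4,802
Check: goods available $11,700 = COGS $6,898 + ending $4,802

Ending inventory = $4,802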